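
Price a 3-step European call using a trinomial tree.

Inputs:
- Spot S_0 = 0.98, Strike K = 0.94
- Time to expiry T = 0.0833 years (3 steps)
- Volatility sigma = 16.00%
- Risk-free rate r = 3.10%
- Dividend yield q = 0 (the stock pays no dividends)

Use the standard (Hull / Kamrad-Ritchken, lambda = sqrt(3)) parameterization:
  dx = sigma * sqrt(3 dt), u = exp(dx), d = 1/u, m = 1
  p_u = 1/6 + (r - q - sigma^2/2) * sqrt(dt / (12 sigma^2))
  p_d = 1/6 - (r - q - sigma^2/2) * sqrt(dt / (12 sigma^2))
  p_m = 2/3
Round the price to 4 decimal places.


Answer: Price = V(0,0) = 0.0462

Derivation:
dt = T/N = 0.027767; dx = sigma*sqrt(3*dt) = 0.046179
u = exp(dx) = 1.047262; d = 1/u = 0.954871
p_u = 0.172138, p_m = 0.666667, p_d = 0.161195
Discount per step: exp(-r*dt) = 0.999140
Stock lattice S(k, j) with j the centered position index:
  k=0: S(0,+0) = 0.9800
  k=1: S(1,-1) = 0.9358; S(1,+0) = 0.9800; S(1,+1) = 1.0263
  k=2: S(2,-2) = 0.8935; S(2,-1) = 0.9358; S(2,+0) = 0.9800; S(2,+1) = 1.0263; S(2,+2) = 1.0748
  k=3: S(3,-3) = 0.8532; S(3,-2) = 0.8935; S(3,-1) = 0.9358; S(3,+0) = 0.9800; S(3,+1) = 1.0263; S(3,+2) = 1.0748; S(3,+3) = 1.1256
Terminal payoffs V(N, j) = max(S_T - K, 0):
  V(3,-3) = 0.000000; V(3,-2) = 0.000000; V(3,-1) = 0.000000; V(3,+0) = 0.040000; V(3,+1) = 0.086316; V(3,+2) = 0.134822; V(3,+3) = 0.185620
Backward induction: V(k, j) = exp(-r*dt) * [p_u * V(k+1, j+1) + p_m * V(k+1, j) + p_d * V(k+1, j-1)]
  V(2,-2) = exp(-r*dt) * [p_u*0.000000 + p_m*0.000000 + p_d*0.000000] = 0.000000
  V(2,-1) = exp(-r*dt) * [p_u*0.040000 + p_m*0.000000 + p_d*0.000000] = 0.006880
  V(2,+0) = exp(-r*dt) * [p_u*0.086316 + p_m*0.040000 + p_d*0.000000] = 0.041489
  V(2,+1) = exp(-r*dt) * [p_u*0.134822 + p_m*0.086316 + p_d*0.040000] = 0.087125
  V(2,+2) = exp(-r*dt) * [p_u*0.185620 + p_m*0.134822 + p_d*0.086316] = 0.135630
  V(1,-1) = exp(-r*dt) * [p_u*0.041489 + p_m*0.006880 + p_d*0.000000] = 0.011718
  V(1,+0) = exp(-r*dt) * [p_u*0.087125 + p_m*0.041489 + p_d*0.006880] = 0.043728
  V(1,+1) = exp(-r*dt) * [p_u*0.135630 + p_m*0.087125 + p_d*0.041489] = 0.088043
  V(0,+0) = exp(-r*dt) * [p_u*0.088043 + p_m*0.043728 + p_d*0.011718] = 0.046157


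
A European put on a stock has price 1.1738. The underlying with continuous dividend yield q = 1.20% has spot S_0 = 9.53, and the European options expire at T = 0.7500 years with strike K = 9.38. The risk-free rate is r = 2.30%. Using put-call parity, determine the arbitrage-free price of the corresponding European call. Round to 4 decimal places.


Answer: Call price = 1.3988

Derivation:
Put-call parity: C - P = S_0 * exp(-qT) - K * exp(-rT).
S_0 * exp(-qT) = 9.5300 * 0.99104038 = 9.44461481
K * exp(-rT) = 9.3800 * 0.98289793 = 9.21958258
C = P + S*exp(-qT) - K*exp(-rT)
C = 1.1738 + 9.44461481 - 9.21958258 = 1.3988


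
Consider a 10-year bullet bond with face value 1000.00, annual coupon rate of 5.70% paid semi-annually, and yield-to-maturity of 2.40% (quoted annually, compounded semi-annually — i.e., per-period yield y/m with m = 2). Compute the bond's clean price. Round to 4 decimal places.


Answer: Price = 1291.8404

Derivation:
Coupon per period c = face * coupon_rate / m = 28.500000
Periods per year m = 2; per-period yield y/m = 0.012000
Number of cashflows N = 20
Cashflows (t years, CF_t, discount factor 1/(1+y/m)^(m*t), PV):
  t = 0.5000: CF_t = 28.500000, DF = 0.988142, PV = 28.162055
  t = 1.0000: CF_t = 28.500000, DF = 0.976425, PV = 27.828118
  t = 1.5000: CF_t = 28.500000, DF = 0.964847, PV = 27.498140
  t = 2.0000: CF_t = 28.500000, DF = 0.953406, PV = 27.172075
  t = 2.5000: CF_t = 28.500000, DF = 0.942101, PV = 26.849877
  t = 3.0000: CF_t = 28.500000, DF = 0.930930, PV = 26.531499
  t = 3.5000: CF_t = 28.500000, DF = 0.919891, PV = 26.216896
  t = 4.0000: CF_t = 28.500000, DF = 0.908983, PV = 25.906024
  t = 4.5000: CF_t = 28.500000, DF = 0.898205, PV = 25.598838
  t = 5.0000: CF_t = 28.500000, DF = 0.887554, PV = 25.295294
  t = 5.5000: CF_t = 28.500000, DF = 0.877030, PV = 24.995350
  t = 6.0000: CF_t = 28.500000, DF = 0.866630, PV = 24.698962
  t = 6.5000: CF_t = 28.500000, DF = 0.856354, PV = 24.406089
  t = 7.0000: CF_t = 28.500000, DF = 0.846200, PV = 24.116689
  t = 7.5000: CF_t = 28.500000, DF = 0.836166, PV = 23.830720
  t = 8.0000: CF_t = 28.500000, DF = 0.826251, PV = 23.548143
  t = 8.5000: CF_t = 28.500000, DF = 0.816453, PV = 23.268916
  t = 9.0000: CF_t = 28.500000, DF = 0.806772, PV = 22.993000
  t = 9.5000: CF_t = 28.500000, DF = 0.797205, PV = 22.720356
  t = 10.0000: CF_t = 1028.500000, DF = 0.787752, PV = 810.203371
Price P = sum_t PV_t = 1291.840413


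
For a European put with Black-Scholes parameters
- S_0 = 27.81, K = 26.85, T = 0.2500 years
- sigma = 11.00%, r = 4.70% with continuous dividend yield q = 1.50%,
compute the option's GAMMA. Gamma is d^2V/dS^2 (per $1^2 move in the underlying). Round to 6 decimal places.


Answer: Gamma = 0.186920

Derivation:
d1 = 0.8116790417; d2 = 0.7566790417
phi(d1) = 0.2869779296; exp(-qT) = 0.9962570225; exp(-rT) = 0.9883187617
Gamma = exp(-qT) * phi(d1) / (S * sigma * sqrt(T)) = 0.9962570225 * 0.2869779296 / (27.8100 * 0.1100 * 0.5000000000) = 0.186920


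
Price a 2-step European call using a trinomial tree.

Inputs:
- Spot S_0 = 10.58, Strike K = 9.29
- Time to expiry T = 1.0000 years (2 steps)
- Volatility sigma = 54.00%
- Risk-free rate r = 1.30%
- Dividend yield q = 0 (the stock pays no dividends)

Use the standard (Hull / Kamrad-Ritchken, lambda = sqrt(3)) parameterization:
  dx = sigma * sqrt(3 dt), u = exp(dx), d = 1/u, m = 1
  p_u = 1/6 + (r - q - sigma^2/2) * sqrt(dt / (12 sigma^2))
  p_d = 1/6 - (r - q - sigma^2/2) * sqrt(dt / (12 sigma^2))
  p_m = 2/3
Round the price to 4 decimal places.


Answer: Price = V(0,0) = 2.7556

Derivation:
dt = T/N = 0.500000; dx = sigma*sqrt(3*dt) = 0.661362
u = exp(dx) = 1.937430; d = 1/u = 0.516148
p_u = 0.116467, p_m = 0.666667, p_d = 0.216866
Discount per step: exp(-r*dt) = 0.993521
Stock lattice S(k, j) with j the centered position index:
  k=0: S(0,+0) = 10.5800
  k=1: S(1,-1) = 5.4608; S(1,+0) = 10.5800; S(1,+1) = 20.4980
  k=2: S(2,-2) = 2.8186; S(2,-1) = 5.4608; S(2,+0) = 10.5800; S(2,+1) = 20.4980; S(2,+2) = 39.7134
Terminal payoffs V(N, j) = max(S_T - K, 0):
  V(2,-2) = 0.000000; V(2,-1) = 0.000000; V(2,+0) = 1.290000; V(2,+1) = 11.208007; V(2,+2) = 30.423449
Backward induction: V(k, j) = exp(-r*dt) * [p_u * V(k+1, j+1) + p_m * V(k+1, j) + p_d * V(k+1, j-1)]
  V(1,-1) = exp(-r*dt) * [p_u*1.290000 + p_m*0.000000 + p_d*0.000000] = 0.149269
  V(1,+0) = exp(-r*dt) * [p_u*11.208007 + p_m*1.290000 + p_d*0.000000] = 2.151336
  V(1,+1) = exp(-r*dt) * [p_u*30.423449 + p_m*11.208007 + p_d*1.290000] = 11.221917
  V(0,+0) = exp(-r*dt) * [p_u*11.221917 + p_m*2.151336 + p_d*0.149269] = 2.755612


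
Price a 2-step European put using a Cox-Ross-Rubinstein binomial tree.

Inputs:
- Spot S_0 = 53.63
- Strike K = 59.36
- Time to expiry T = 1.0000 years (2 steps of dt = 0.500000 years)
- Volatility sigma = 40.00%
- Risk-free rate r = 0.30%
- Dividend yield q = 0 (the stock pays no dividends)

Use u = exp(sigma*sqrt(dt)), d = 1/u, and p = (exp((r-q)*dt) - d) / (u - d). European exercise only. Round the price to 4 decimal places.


Answer: Price = V(0,0) = 12.0877

Derivation:
dt = T/N = 0.500000
u = exp(sigma*sqrt(dt)) = 1.326896; d = 1/u = 0.753638
p = (exp((r-q)*dt) - d) / (u - d) = 0.432376
Discount per step: exp(-r*dt) = 0.998501
Stock lattice S(k, i) with i counting down-moves:
  k=0: S(0,0) = 53.6300
  k=1: S(1,0) = 71.1615; S(1,1) = 40.4176
  k=2: S(2,0) = 94.4239; S(2,1) = 53.6300; S(2,2) = 30.4603
Terminal payoffs V(N, i) = max(K - S_T, 0):
  V(2,0) = 0.000000; V(2,1) = 5.730000; V(2,2) = 28.899731
Backward induction: V(k, i) = exp(-r*dt) * [p * V(k+1, i) + (1-p) * V(k+1, i+1)].
  V(1,0) = exp(-r*dt) * [p*0.000000 + (1-p)*5.730000] = 3.247613
  V(1,1) = exp(-r*dt) * [p*5.730000 + (1-p)*28.899731] = 18.853404
  V(0,0) = exp(-r*dt) * [p*3.247613 + (1-p)*18.853404] = 12.087696


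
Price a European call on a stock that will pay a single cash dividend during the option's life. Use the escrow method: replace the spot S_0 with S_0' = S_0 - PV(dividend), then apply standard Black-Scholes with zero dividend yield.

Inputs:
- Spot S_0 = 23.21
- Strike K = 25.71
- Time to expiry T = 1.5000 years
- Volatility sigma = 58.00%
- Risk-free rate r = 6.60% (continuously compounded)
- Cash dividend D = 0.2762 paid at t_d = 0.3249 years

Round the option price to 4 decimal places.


PV(D) = D * exp(-r * t_d) = 0.2762 * 0.97878488 = 0.27034038
S_0' = S_0 - PV(D) = 23.2100 - 0.27034038 = 22.93965962
d1 = (ln(S_0'/K) + (r + sigma^2/2)*T) / (sigma*sqrt(T)) = 0.33404178
d2 = d1 - sigma*sqrt(T) = -0.37631025
exp(-rT) = 0.90574271
N(d1) = 0.63082598; N(d2) = 0.35334313
C = S_0' * N(d1) - K * exp(-rT) * N(d2) = 22.93965962 * 0.63082598 - 25.7100 * 0.90574271 * 0.35334313 = 6.2428

Answer: Price = 6.2428


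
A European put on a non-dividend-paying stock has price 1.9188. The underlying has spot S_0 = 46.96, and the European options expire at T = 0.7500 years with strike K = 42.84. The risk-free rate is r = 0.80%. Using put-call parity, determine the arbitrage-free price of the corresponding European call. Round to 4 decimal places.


Answer: Call price = 6.2951

Derivation:
Put-call parity: C - P = S_0 * exp(-qT) - K * exp(-rT).
S_0 * exp(-qT) = 46.9600 * 1.00000000 = 46.96000000
K * exp(-rT) = 42.8400 * 0.99401796 = 42.58372958
C = P + S*exp(-qT) - K*exp(-rT)
C = 1.9188 + 46.96000000 - 42.58372958 = 6.2951


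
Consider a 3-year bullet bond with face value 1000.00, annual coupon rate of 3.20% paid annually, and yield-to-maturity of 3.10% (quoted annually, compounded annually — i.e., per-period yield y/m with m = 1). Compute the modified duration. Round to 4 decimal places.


Answer: Modified duration = 2.8206

Derivation:
Coupon per period c = face * coupon_rate / m = 32.000000
Periods per year m = 1; per-period yield y/m = 0.031000
Number of cashflows N = 3
Cashflows (t years, CF_t, discount factor 1/(1+y/m)^(m*t), PV):
  t = 1.0000: CF_t = 32.000000, DF = 0.969932, PV = 31.037827
  t = 2.0000: CF_t = 32.000000, DF = 0.940768, PV = 30.104585
  t = 3.0000: CF_t = 1032.000000, DF = 0.912481, PV = 941.680769
Price P = sum_t PV_t = 1002.823182
First compute Macaulay numerator sum_t t * PV_t:
  t * PV_t at t = 1.0000: 31.037827
  t * PV_t at t = 2.0000: 60.209170
  t * PV_t at t = 3.0000: 2825.042308
Macaulay duration D = 2916.289305 / 1002.823182 = 2.908079
Modified duration = D / (1 + y/m) = 2.908079 / (1 + 0.031000) = 2.820639


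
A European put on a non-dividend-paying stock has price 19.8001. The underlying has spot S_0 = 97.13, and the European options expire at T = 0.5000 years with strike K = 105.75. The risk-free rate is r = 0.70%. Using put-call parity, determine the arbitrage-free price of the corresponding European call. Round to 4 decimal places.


Put-call parity: C - P = S_0 * exp(-qT) - K * exp(-rT).
S_0 * exp(-qT) = 97.1300 * 1.00000000 = 97.13000000
K * exp(-rT) = 105.7500 * 0.99650612 = 105.38052196
C = P + S*exp(-qT) - K*exp(-rT)
C = 19.8001 + 97.13000000 - 105.38052196 = 11.5496

Answer: Call price = 11.5496


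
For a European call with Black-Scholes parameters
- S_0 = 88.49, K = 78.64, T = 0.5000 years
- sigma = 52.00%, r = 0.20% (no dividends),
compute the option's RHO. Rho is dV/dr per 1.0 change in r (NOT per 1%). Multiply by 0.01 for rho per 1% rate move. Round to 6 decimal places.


Answer: Rho = 21.824224

Derivation:
d1 = 0.5075097795; d2 = 0.1398142533
phi(d1) = 0.3507359488; exp(-qT) = 1.0000000000; exp(-rT) = 0.9990004998
N(d2) = 0.5555966243
Rho = K*T*exp(-rT)*N(d2) = 78.6400 * 0.5000 * 0.9990004998 * 0.5555966243 = 21.824224


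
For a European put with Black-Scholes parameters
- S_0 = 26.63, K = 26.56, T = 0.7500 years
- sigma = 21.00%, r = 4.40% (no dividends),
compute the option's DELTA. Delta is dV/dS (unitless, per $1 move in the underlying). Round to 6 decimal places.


d1 = 0.2868582695; d2 = 0.1049929347
phi(d1) = 0.3828613497; exp(-qT) = 1.0000000000; exp(-rT) = 0.9675385596
N(-d1) = 0.3871104222
Delta = -exp(-qT) * N(-d1) = -1.0000000000 * 0.3871104222 = -0.387110

Answer: Delta = -0.387110


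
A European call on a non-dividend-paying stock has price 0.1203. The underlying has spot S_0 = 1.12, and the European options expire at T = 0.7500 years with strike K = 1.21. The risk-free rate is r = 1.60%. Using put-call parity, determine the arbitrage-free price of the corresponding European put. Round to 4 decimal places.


Put-call parity: C - P = S_0 * exp(-qT) - K * exp(-rT).
S_0 * exp(-qT) = 1.1200 * 1.00000000 = 1.12000000
K * exp(-rT) = 1.2100 * 0.98807171 = 1.19556677
P = C - S*exp(-qT) + K*exp(-rT)
P = 0.1203 - 1.12000000 + 1.19556677 = 0.1959

Answer: Put price = 0.1959


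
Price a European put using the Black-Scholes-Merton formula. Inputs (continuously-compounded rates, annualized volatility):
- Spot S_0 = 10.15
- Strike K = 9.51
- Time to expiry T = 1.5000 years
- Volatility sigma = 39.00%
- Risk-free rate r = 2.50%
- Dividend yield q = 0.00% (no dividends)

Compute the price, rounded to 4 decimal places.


d1 = (ln(S/K) + (r - q + 0.5*sigma^2) * T) / (sigma * sqrt(T)) = 0.45368911
d2 = d1 - sigma * sqrt(T) = -0.02396139
exp(-rT) = 0.96319442; exp(-qT) = 1.00000000
P = K * exp(-rT) * N(-d2) - S_0 * exp(-qT) * N(-d1)
N(-d1) = 0.32502630; N(-d2) = 0.50955830
P = 9.5100 * 0.96319442 * 0.50955830 - 10.1500 * 1.00000000 * 0.32502630 = 1.3685

Answer: Price = 1.3685


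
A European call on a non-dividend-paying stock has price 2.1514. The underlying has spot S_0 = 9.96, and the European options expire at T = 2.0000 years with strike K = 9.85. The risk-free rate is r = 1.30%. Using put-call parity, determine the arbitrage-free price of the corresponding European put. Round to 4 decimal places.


Answer: Put price = 1.7886

Derivation:
Put-call parity: C - P = S_0 * exp(-qT) - K * exp(-rT).
S_0 * exp(-qT) = 9.9600 * 1.00000000 = 9.96000000
K * exp(-rT) = 9.8500 * 0.97433509 = 9.59720063
P = C - S*exp(-qT) + K*exp(-rT)
P = 2.1514 - 9.96000000 + 9.59720063 = 1.7886


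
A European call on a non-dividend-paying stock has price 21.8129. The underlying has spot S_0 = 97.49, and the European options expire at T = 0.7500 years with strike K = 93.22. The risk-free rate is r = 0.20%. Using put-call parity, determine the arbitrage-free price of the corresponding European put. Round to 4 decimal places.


Put-call parity: C - P = S_0 * exp(-qT) - K * exp(-rT).
S_0 * exp(-qT) = 97.4900 * 1.00000000 = 97.49000000
K * exp(-rT) = 93.2200 * 0.99850112 = 93.08027482
P = C - S*exp(-qT) + K*exp(-rT)
P = 21.8129 - 97.49000000 + 93.08027482 = 17.4032

Answer: Put price = 17.4032


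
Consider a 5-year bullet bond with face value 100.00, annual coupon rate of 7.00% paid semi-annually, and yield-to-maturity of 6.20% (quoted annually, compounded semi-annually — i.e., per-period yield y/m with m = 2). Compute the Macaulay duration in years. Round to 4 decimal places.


Answer: Macaulay duration = 4.3175 years

Derivation:
Coupon per period c = face * coupon_rate / m = 3.500000
Periods per year m = 2; per-period yield y/m = 0.031000
Number of cashflows N = 10
Cashflows (t years, CF_t, discount factor 1/(1+y/m)^(m*t), PV):
  t = 0.5000: CF_t = 3.500000, DF = 0.969932, PV = 3.394762
  t = 1.0000: CF_t = 3.500000, DF = 0.940768, PV = 3.292689
  t = 1.5000: CF_t = 3.500000, DF = 0.912481, PV = 3.193685
  t = 2.0000: CF_t = 3.500000, DF = 0.885045, PV = 3.097657
  t = 2.5000: CF_t = 3.500000, DF = 0.858434, PV = 3.004517
  t = 3.0000: CF_t = 3.500000, DF = 0.832622, PV = 2.914178
  t = 3.5000: CF_t = 3.500000, DF = 0.807587, PV = 2.826555
  t = 4.0000: CF_t = 3.500000, DF = 0.783305, PV = 2.741566
  t = 4.5000: CF_t = 3.500000, DF = 0.759752, PV = 2.659133
  t = 5.0000: CF_t = 103.500000, DF = 0.736908, PV = 76.269991
Price P = sum_t PV_t = 103.394734
Macaulay numerator sum_t t * PV_t:
  t * PV_t at t = 0.5000: 1.697381
  t * PV_t at t = 1.0000: 3.292689
  t * PV_t at t = 1.5000: 4.790527
  t * PV_t at t = 2.0000: 6.195315
  t * PV_t at t = 2.5000: 7.511293
  t * PV_t at t = 3.0000: 8.742534
  t * PV_t at t = 3.5000: 9.892941
  t * PV_t at t = 4.0000: 10.966264
  t * PV_t at t = 4.5000: 11.966098
  t * PV_t at t = 5.0000: 381.349957
Macaulay duration D = (sum_t t * PV_t) / P = 446.405000 / 103.394734 = 4.317483


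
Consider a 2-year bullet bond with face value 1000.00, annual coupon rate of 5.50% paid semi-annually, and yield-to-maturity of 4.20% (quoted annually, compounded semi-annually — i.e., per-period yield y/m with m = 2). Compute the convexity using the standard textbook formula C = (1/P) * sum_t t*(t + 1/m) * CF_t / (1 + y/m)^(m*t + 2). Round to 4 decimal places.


Coupon per period c = face * coupon_rate / m = 27.500000
Periods per year m = 2; per-period yield y/m = 0.021000
Number of cashflows N = 4
Cashflows (t years, CF_t, discount factor 1/(1+y/m)^(m*t), PV):
  t = 0.5000: CF_t = 27.500000, DF = 0.979432, PV = 26.934378
  t = 1.0000: CF_t = 27.500000, DF = 0.959287, PV = 26.380390
  t = 1.5000: CF_t = 27.500000, DF = 0.939556, PV = 25.837796
  t = 2.0000: CF_t = 1027.500000, DF = 0.920231, PV = 945.537728
Price P = sum_t PV_t = 1024.690292
Convexity numerator sum_t t*(t + 1/m) * CF_t / (1+y/m)^(m*t + 2):
  t = 0.5000: term = 12.918898
  t = 1.0000: term = 37.959544
  t = 1.5000: term = 74.357578
  t = 2.0000: term = 4535.209799
Convexity = (1/P) * sum = 4660.445820 / 1024.690292 = 4.548151

Answer: Convexity = 4.5482


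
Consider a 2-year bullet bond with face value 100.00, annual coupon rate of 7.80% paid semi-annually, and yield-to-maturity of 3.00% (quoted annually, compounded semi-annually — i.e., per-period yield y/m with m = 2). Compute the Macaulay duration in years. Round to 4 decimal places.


Answer: Macaulay duration = 1.8955 years

Derivation:
Coupon per period c = face * coupon_rate / m = 3.900000
Periods per year m = 2; per-period yield y/m = 0.015000
Number of cashflows N = 4
Cashflows (t years, CF_t, discount factor 1/(1+y/m)^(m*t), PV):
  t = 0.5000: CF_t = 3.900000, DF = 0.985222, PV = 3.842365
  t = 1.0000: CF_t = 3.900000, DF = 0.970662, PV = 3.785581
  t = 1.5000: CF_t = 3.900000, DF = 0.956317, PV = 3.729636
  t = 2.0000: CF_t = 103.900000, DF = 0.942184, PV = 97.892942
Price P = sum_t PV_t = 109.250523
Macaulay numerator sum_t t * PV_t:
  t * PV_t at t = 0.5000: 1.921182
  t * PV_t at t = 1.0000: 3.785581
  t * PV_t at t = 1.5000: 5.594454
  t * PV_t at t = 2.0000: 195.785883
Macaulay duration D = (sum_t t * PV_t) / P = 207.087101 / 109.250523 = 1.895525


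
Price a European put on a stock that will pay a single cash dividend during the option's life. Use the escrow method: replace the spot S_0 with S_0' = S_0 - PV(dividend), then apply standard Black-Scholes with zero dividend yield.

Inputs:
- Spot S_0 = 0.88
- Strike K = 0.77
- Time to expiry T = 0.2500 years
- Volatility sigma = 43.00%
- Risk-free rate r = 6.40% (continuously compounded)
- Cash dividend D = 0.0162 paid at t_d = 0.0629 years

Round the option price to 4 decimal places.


PV(D) = D * exp(-r * t_d) = 0.0162 * 0.99598249 = 0.01613492
S_0' = S_0 - PV(D) = 0.8800 - 0.01613492 = 0.86386508
d1 = (ln(S_0'/K) + (r + sigma^2/2)*T) / (sigma*sqrt(T)) = 0.71692367
d2 = d1 - sigma*sqrt(T) = 0.50192367
exp(-rT) = 0.98412732
N(-d1) = 0.23671060; N(-d2) = 0.30786061
P = K * exp(-rT) * N(-d2) - S_0' * N(-d1) = 0.7700 * 0.98412732 * 0.30786061 - 0.86386508 * 0.23671060 = 0.0288

Answer: Price = 0.0288


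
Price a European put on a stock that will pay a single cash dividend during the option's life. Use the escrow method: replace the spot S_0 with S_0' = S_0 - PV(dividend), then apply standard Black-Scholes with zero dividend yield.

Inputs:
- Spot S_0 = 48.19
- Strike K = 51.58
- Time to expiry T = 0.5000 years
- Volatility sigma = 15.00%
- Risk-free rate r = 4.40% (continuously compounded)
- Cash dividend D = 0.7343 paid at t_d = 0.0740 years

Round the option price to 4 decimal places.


Answer: Price = 3.9063

Derivation:
PV(D) = D * exp(-r * t_d) = 0.7343 * 0.99674930 = 0.73191301
S_0' = S_0 - PV(D) = 48.1900 - 0.73191301 = 47.45808699
d1 = (ln(S_0'/K) + (r + sigma^2/2)*T) / (sigma*sqrt(T)) = -0.52478692
d2 = d1 - sigma*sqrt(T) = -0.63085293
exp(-rT) = 0.97824024
N(-d1) = 0.70013434; N(-d2) = 0.73593166
P = K * exp(-rT) * N(-d2) - S_0' * N(-d1) = 51.5800 * 0.97824024 * 0.73593166 - 47.45808699 * 0.70013434 = 3.9063


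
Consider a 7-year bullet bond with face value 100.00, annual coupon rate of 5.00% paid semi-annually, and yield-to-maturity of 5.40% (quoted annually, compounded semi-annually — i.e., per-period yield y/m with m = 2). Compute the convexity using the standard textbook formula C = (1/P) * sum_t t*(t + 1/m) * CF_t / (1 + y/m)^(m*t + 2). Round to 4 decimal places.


Answer: Convexity = 40.2055

Derivation:
Coupon per period c = face * coupon_rate / m = 2.500000
Periods per year m = 2; per-period yield y/m = 0.027000
Number of cashflows N = 14
Cashflows (t years, CF_t, discount factor 1/(1+y/m)^(m*t), PV):
  t = 0.5000: CF_t = 2.500000, DF = 0.973710, PV = 2.434275
  t = 1.0000: CF_t = 2.500000, DF = 0.948111, PV = 2.370277
  t = 1.5000: CF_t = 2.500000, DF = 0.923185, PV = 2.307962
  t = 2.0000: CF_t = 2.500000, DF = 0.898914, PV = 2.247285
  t = 2.5000: CF_t = 2.500000, DF = 0.875282, PV = 2.188204
  t = 3.0000: CF_t = 2.500000, DF = 0.852270, PV = 2.130676
  t = 3.5000: CF_t = 2.500000, DF = 0.829864, PV = 2.074660
  t = 4.0000: CF_t = 2.500000, DF = 0.808047, PV = 2.020117
  t = 4.5000: CF_t = 2.500000, DF = 0.786803, PV = 1.967008
  t = 5.0000: CF_t = 2.500000, DF = 0.766118, PV = 1.915295
  t = 5.5000: CF_t = 2.500000, DF = 0.745976, PV = 1.864941
  t = 6.0000: CF_t = 2.500000, DF = 0.726365, PV = 1.815912
  t = 6.5000: CF_t = 2.500000, DF = 0.707268, PV = 1.768171
  t = 7.0000: CF_t = 102.500000, DF = 0.688674, PV = 70.589102
Price P = sum_t PV_t = 97.693883
Convexity numerator sum_t t*(t + 1/m) * CF_t / (1+y/m)^(m*t + 2):
  t = 0.5000: term = 1.153981
  t = 1.0000: term = 3.370928
  t = 1.5000: term = 6.564612
  t = 2.0000: term = 10.653378
  t = 2.5000: term = 15.559949
  t = 3.0000: term = 21.211225
  t = 3.5000: term = 27.538105
  t = 4.0000: term = 34.475302
  t = 4.5000: term = 41.961176
  t = 5.0000: term = 49.937567
  t = 5.5000: term = 58.349640
  t = 6.0000: term = 67.145731
  t = 6.5000: term = 76.277202
  t = 7.0000: term = 3513.630362
Convexity = (1/P) * sum = 3927.829157 / 97.693883 = 40.205477


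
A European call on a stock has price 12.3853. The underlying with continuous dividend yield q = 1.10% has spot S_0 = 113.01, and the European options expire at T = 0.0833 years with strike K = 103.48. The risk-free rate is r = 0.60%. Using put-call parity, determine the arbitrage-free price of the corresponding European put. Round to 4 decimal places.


Put-call parity: C - P = S_0 * exp(-qT) - K * exp(-rT).
S_0 * exp(-qT) = 113.0100 * 0.99908412 = 112.90649636
K * exp(-rT) = 103.4800 * 0.99950032 = 103.42829362
P = C - S*exp(-qT) + K*exp(-rT)
P = 12.3853 - 112.90649636 + 103.42829362 = 2.9071

Answer: Put price = 2.9071


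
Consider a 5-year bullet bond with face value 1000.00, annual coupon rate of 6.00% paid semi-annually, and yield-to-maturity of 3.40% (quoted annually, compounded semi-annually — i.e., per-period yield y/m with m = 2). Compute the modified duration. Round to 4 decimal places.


Answer: Modified duration = 4.3583

Derivation:
Coupon per period c = face * coupon_rate / m = 30.000000
Periods per year m = 2; per-period yield y/m = 0.017000
Number of cashflows N = 10
Cashflows (t years, CF_t, discount factor 1/(1+y/m)^(m*t), PV):
  t = 0.5000: CF_t = 30.000000, DF = 0.983284, PV = 29.498525
  t = 1.0000: CF_t = 30.000000, DF = 0.966848, PV = 29.005433
  t = 1.5000: CF_t = 30.000000, DF = 0.950686, PV = 28.520583
  t = 2.0000: CF_t = 30.000000, DF = 0.934795, PV = 28.043838
  t = 2.5000: CF_t = 30.000000, DF = 0.919169, PV = 27.575062
  t = 3.0000: CF_t = 30.000000, DF = 0.903804, PV = 27.114121
  t = 3.5000: CF_t = 30.000000, DF = 0.888696, PV = 26.660886
  t = 4.0000: CF_t = 30.000000, DF = 0.873841, PV = 26.215228
  t = 4.5000: CF_t = 30.000000, DF = 0.859234, PV = 25.777018
  t = 5.0000: CF_t = 1030.000000, DF = 0.844871, PV = 870.217265
Price P = sum_t PV_t = 1118.627958
First compute Macaulay numerator sum_t t * PV_t:
  t * PV_t at t = 0.5000: 14.749263
  t * PV_t at t = 1.0000: 29.005433
  t * PV_t at t = 1.5000: 42.780874
  t * PV_t at t = 2.0000: 56.087675
  t * PV_t at t = 2.5000: 68.937654
  t * PV_t at t = 3.0000: 81.342364
  t * PV_t at t = 3.5000: 93.313102
  t * PV_t at t = 4.0000: 104.860910
  t * PV_t at t = 4.5000: 115.996582
  t * PV_t at t = 5.0000: 4351.086326
Macaulay duration D = 4958.160183 / 1118.627958 = 4.432359
Modified duration = D / (1 + y/m) = 4.432359 / (1 + 0.017000) = 4.358268


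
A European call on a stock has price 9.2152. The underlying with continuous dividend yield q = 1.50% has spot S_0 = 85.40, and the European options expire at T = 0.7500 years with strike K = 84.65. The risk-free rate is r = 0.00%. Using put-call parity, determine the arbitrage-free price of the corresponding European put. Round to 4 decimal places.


Answer: Put price = 9.4206

Derivation:
Put-call parity: C - P = S_0 * exp(-qT) - K * exp(-rT).
S_0 * exp(-qT) = 85.4000 * 0.98881304 = 84.44463401
K * exp(-rT) = 84.6500 * 1.00000000 = 84.65000000
P = C - S*exp(-qT) + K*exp(-rT)
P = 9.2152 - 84.44463401 + 84.65000000 = 9.4206


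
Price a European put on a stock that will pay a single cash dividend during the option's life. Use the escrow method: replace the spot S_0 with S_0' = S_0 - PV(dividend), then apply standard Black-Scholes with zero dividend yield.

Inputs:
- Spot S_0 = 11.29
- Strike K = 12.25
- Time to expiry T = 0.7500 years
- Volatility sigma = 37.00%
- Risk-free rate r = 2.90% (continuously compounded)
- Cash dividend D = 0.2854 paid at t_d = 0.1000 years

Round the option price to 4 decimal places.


Answer: Price = 2.0050

Derivation:
PV(D) = D * exp(-r * t_d) = 0.2854 * 0.99710420 = 0.28457354
S_0' = S_0 - PV(D) = 11.2900 - 0.28457354 = 11.00542646
d1 = (ln(S_0'/K) + (r + sigma^2/2)*T) / (sigma*sqrt(T)) = -0.10626357
d2 = d1 - sigma*sqrt(T) = -0.42669297
exp(-rT) = 0.97848483
N(-d1) = 0.54231338; N(-d2) = 0.66519851
P = K * exp(-rT) * N(-d2) - S_0' * N(-d1) = 12.2500 * 0.97848483 * 0.66519851 - 11.00542646 * 0.54231338 = 2.0050


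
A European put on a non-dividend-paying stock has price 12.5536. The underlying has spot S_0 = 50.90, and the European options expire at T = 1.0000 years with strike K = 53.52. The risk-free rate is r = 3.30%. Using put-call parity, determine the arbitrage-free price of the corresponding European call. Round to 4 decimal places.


Answer: Call price = 11.6709

Derivation:
Put-call parity: C - P = S_0 * exp(-qT) - K * exp(-rT).
S_0 * exp(-qT) = 50.9000 * 1.00000000 = 50.90000000
K * exp(-rT) = 53.5200 * 0.96753856 = 51.78266371
C = P + S*exp(-qT) - K*exp(-rT)
C = 12.5536 + 50.90000000 - 51.78266371 = 11.6709


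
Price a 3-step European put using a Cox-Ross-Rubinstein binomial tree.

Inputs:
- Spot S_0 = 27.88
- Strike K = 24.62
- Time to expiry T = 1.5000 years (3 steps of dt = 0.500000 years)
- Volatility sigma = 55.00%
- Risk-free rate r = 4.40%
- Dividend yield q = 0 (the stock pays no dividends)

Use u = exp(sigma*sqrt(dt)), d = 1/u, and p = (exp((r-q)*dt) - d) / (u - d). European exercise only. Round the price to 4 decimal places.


dt = T/N = 0.500000
u = exp(sigma*sqrt(dt)) = 1.475370; d = 1/u = 0.677796
p = (exp((r-q)*dt) - d) / (u - d) = 0.431869
Discount per step: exp(-r*dt) = 0.978240
Stock lattice S(k, i) with i counting down-moves:
  k=0: S(0,0) = 27.8800
  k=1: S(1,0) = 41.1333; S(1,1) = 18.8970
  k=2: S(2,0) = 60.6869; S(2,1) = 27.8800; S(2,2) = 12.8083
  k=3: S(3,0) = 89.5356; S(3,1) = 41.1333; S(3,2) = 18.8970; S(3,3) = 8.6814
Terminal payoffs V(N, i) = max(K - S_T, 0):
  V(3,0) = 0.000000; V(3,1) = 0.000000; V(3,2) = 5.723044; V(3,3) = 15.938595
Backward induction: V(k, i) = exp(-r*dt) * [p * V(k+1, i) + (1-p) * V(k+1, i+1)].
  V(2,0) = exp(-r*dt) * [p*0.000000 + (1-p)*0.000000] = 0.000000
  V(2,1) = exp(-r*dt) * [p*0.000000 + (1-p)*5.723044] = 3.180686
  V(2,2) = exp(-r*dt) * [p*5.723044 + (1-p)*15.938595] = 11.275991
  V(1,0) = exp(-r*dt) * [p*0.000000 + (1-p)*3.180686] = 1.767724
  V(1,1) = exp(-r*dt) * [p*3.180686 + (1-p)*11.275991] = 7.610589
  V(0,0) = exp(-r*dt) * [p*1.767724 + (1-p)*7.610589] = 4.976538

Answer: Price = V(0,0) = 4.9765


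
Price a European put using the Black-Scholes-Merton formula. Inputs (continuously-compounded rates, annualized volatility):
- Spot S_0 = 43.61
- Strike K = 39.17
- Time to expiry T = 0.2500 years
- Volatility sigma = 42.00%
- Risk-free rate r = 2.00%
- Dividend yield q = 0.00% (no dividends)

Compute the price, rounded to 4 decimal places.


Answer: Price = 1.6159

Derivation:
d1 = (ln(S/K) + (r - q + 0.5*sigma^2) * T) / (sigma * sqrt(T)) = 0.64012064
d2 = d1 - sigma * sqrt(T) = 0.43012064
exp(-rT) = 0.99501248; exp(-qT) = 1.00000000
P = K * exp(-rT) * N(-d2) - S_0 * exp(-qT) * N(-d1)
N(-d1) = 0.26104709; N(-d2) = 0.33355394
P = 39.1700 * 0.99501248 * 0.33355394 - 43.6100 * 1.00000000 * 0.26104709 = 1.6159


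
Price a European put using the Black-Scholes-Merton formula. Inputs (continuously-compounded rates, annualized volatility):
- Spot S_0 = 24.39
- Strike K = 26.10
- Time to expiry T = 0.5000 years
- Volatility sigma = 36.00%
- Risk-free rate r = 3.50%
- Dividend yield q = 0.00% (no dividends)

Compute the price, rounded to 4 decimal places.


d1 = (ln(S/K) + (r - q + 0.5*sigma^2) * T) / (sigma * sqrt(T)) = -0.07016896
d2 = d1 - sigma * sqrt(T) = -0.32472741
exp(-rT) = 0.98265224; exp(-qT) = 1.00000000
P = K * exp(-rT) * N(-d2) - S_0 * exp(-qT) * N(-d1)
N(-d1) = 0.52797041; N(-d2) = 0.62730630
P = 26.1000 * 0.98265224 * 0.62730630 - 24.3900 * 1.00000000 * 0.52797041 = 3.2115

Answer: Price = 3.2115


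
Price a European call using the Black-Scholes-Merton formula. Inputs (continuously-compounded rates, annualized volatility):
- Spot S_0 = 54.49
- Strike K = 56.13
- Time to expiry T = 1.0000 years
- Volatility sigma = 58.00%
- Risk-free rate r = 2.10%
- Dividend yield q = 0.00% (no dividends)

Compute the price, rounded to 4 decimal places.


d1 = (ln(S/K) + (r - q + 0.5*sigma^2) * T) / (sigma * sqrt(T)) = 0.27508064
d2 = d1 - sigma * sqrt(T) = -0.30491936
exp(-rT) = 0.97921896; exp(-qT) = 1.00000000
C = S_0 * exp(-qT) * N(d1) - K * exp(-rT) * N(d2)
N(d1) = 0.60837286; N(d2) = 0.38021378
C = 54.4900 * 1.00000000 * 0.60837286 - 56.1300 * 0.97921896 * 0.38021378 = 12.2523

Answer: Price = 12.2523


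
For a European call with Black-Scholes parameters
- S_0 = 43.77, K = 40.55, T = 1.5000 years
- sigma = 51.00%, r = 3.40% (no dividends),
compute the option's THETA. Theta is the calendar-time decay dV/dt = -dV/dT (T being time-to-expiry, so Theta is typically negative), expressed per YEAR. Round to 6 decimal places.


d1 = 0.5162945956; d2 = -0.1083252888
phi(d1) = 0.3491622420; exp(-qT) = 1.0000000000; exp(-rT) = 0.9502786705
Theta = -S*exp(-qT)*phi(d1)*sigma/(2*sqrt(T)) - r*K*exp(-rT)*N(d2) + q*S*exp(-qT)*N(d1)
N(d1) = 0.6971756649; N(d2) = 0.4568688315; sqrt(T) = 1.2247448714
Term 1 = -43.7700 * 1.0000000000 * 0.3491622420 * 0.5100 / (2 * 1.2247448714) = -3.1819867801
Term 2 = -0.0340 * 40.5500 * 0.9502786705 * 0.4568688315 = -0.5985663355
Term 3 = 0 (no dividend yield, q = 0)
Theta = -3.1819867801 + (-0.5985663355) + (0.0000000000) = -3.780553

Answer: Theta = -3.780553


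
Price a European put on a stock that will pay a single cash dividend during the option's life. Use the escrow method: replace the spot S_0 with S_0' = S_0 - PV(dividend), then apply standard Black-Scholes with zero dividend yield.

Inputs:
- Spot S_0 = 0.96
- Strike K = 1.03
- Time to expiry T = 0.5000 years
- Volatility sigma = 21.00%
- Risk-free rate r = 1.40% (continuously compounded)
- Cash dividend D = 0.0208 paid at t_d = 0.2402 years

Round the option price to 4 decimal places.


PV(D) = D * exp(-r * t_d) = 0.0208 * 0.99664285 = 0.02073017
S_0' = S_0 - PV(D) = 0.9600 - 0.02073017 = 0.93926983
d1 = (ln(S_0'/K) + (r + sigma^2/2)*T) / (sigma*sqrt(T)) = -0.49959644
d2 = d1 - sigma*sqrt(T) = -0.64808886
exp(-rT) = 0.99302444
N(-d1) = 0.69132037; N(-d2) = 0.74153626
P = K * exp(-rT) * N(-d2) - S_0' * N(-d1) = 1.0300 * 0.99302444 * 0.74153626 - 0.93926983 * 0.69132037 = 0.1091

Answer: Price = 0.1091


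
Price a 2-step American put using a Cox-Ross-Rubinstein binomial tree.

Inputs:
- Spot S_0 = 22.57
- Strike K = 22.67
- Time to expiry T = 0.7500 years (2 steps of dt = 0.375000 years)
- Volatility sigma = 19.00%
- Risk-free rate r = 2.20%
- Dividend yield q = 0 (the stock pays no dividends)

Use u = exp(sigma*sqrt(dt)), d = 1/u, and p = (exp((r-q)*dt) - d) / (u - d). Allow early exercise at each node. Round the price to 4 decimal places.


Answer: Price = V(0,0) = 1.2870

Derivation:
dt = T/N = 0.375000
u = exp(sigma*sqrt(dt)) = 1.123390; d = 1/u = 0.890163
p = (exp((r-q)*dt) - d) / (u - d) = 0.506465
Discount per step: exp(-r*dt) = 0.991784
Stock lattice S(k, i) with i counting down-moves:
  k=0: S(0,0) = 22.5700
  k=1: S(1,0) = 25.3549; S(1,1) = 20.0910
  k=2: S(2,0) = 28.4834; S(2,1) = 22.5700; S(2,2) = 17.8842
Terminal payoffs V(N, i) = max(K - S_T, 0):
  V(2,0) = 0.000000; V(2,1) = 0.100000; V(2,2) = 4.785757
Backward induction: V(k, i) = exp(-r*dt) * [p * V(k+1, i) + (1-p) * V(k+1, i+1)]; then take max(V_cont, immediate exercise) for American.
  V(1,0) = exp(-r*dt) * [p*0.000000 + (1-p)*0.100000] = 0.048948; exercise = 0.000000; V(1,0) = max -> 0.048948
  V(1,1) = exp(-r*dt) * [p*0.100000 + (1-p)*4.785757] = 2.392764; exercise = 2.579023; V(1,1) = max -> 2.579023
  V(0,0) = exp(-r*dt) * [p*0.048948 + (1-p)*2.579023] = 1.286968; exercise = 0.100000; V(0,0) = max -> 1.286968


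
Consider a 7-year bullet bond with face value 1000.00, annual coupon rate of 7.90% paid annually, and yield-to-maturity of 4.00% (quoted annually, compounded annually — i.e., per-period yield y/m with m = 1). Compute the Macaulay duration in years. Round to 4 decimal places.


Answer: Macaulay duration = 5.7871 years

Derivation:
Coupon per period c = face * coupon_rate / m = 79.000000
Periods per year m = 1; per-period yield y/m = 0.040000
Number of cashflows N = 7
Cashflows (t years, CF_t, discount factor 1/(1+y/m)^(m*t), PV):
  t = 1.0000: CF_t = 79.000000, DF = 0.961538, PV = 75.961538
  t = 2.0000: CF_t = 79.000000, DF = 0.924556, PV = 73.039941
  t = 3.0000: CF_t = 79.000000, DF = 0.888996, PV = 70.230712
  t = 4.0000: CF_t = 79.000000, DF = 0.854804, PV = 67.529531
  t = 5.0000: CF_t = 79.000000, DF = 0.821927, PV = 64.932241
  t = 6.0000: CF_t = 79.000000, DF = 0.790315, PV = 62.434848
  t = 7.0000: CF_t = 1079.000000, DF = 0.759918, PV = 819.951320
Price P = sum_t PV_t = 1234.080132
Macaulay numerator sum_t t * PV_t:
  t * PV_t at t = 1.0000: 75.961538
  t * PV_t at t = 2.0000: 146.079882
  t * PV_t at t = 3.0000: 210.692137
  t * PV_t at t = 4.0000: 270.118124
  t * PV_t at t = 5.0000: 324.661207
  t * PV_t at t = 6.0000: 374.609085
  t * PV_t at t = 7.0000: 5739.659243
Macaulay duration D = (sum_t t * PV_t) / P = 7141.781217 / 1234.080132 = 5.787129


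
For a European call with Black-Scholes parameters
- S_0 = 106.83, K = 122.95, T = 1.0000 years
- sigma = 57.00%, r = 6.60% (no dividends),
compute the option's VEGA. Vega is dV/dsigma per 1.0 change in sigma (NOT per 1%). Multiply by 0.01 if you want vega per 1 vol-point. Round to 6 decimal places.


Answer: Vega = 42.115120

Derivation:
d1 = 0.1542298549; d2 = -0.4157701451
phi(d1) = 0.3942255950; exp(-qT) = 1.0000000000; exp(-rT) = 0.9361308643
Vega = S * exp(-qT) * phi(d1) * sqrt(T) = 106.8300 * 1.0000000000 * 0.3942255950 * 1.0000000000 = 42.115120


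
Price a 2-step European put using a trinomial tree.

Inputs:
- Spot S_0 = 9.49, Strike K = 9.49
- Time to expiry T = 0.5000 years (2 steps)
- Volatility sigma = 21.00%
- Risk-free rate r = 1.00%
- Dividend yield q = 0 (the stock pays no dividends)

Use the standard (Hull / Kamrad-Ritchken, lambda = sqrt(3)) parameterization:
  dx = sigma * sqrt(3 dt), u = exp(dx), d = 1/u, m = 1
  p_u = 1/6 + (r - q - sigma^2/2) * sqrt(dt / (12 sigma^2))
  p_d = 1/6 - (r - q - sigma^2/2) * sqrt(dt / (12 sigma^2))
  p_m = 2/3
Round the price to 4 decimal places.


dt = T/N = 0.250000; dx = sigma*sqrt(3*dt) = 0.181865
u = exp(dx) = 1.199453; d = 1/u = 0.833714
p_u = 0.158384, p_m = 0.666667, p_d = 0.174949
Discount per step: exp(-r*dt) = 0.997503
Stock lattice S(k, j) with j the centered position index:
  k=0: S(0,+0) = 9.4900
  k=1: S(1,-1) = 7.9119; S(1,+0) = 9.4900; S(1,+1) = 11.3828
  k=2: S(2,-2) = 6.5963; S(2,-1) = 7.9119; S(2,+0) = 9.4900; S(2,+1) = 11.3828; S(2,+2) = 13.6531
Terminal payoffs V(N, j) = max(K - S_T, 0):
  V(2,-2) = 2.893706; V(2,-1) = 1.578058; V(2,+0) = 0.000000; V(2,+1) = 0.000000; V(2,+2) = 0.000000
Backward induction: V(k, j) = exp(-r*dt) * [p_u * V(k+1, j+1) + p_m * V(k+1, j) + p_d * V(k+1, j-1)]
  V(1,-1) = exp(-r*dt) * [p_u*0.000000 + p_m*1.578058 + p_d*2.893706] = 1.554398
  V(1,+0) = exp(-r*dt) * [p_u*0.000000 + p_m*0.000000 + p_d*1.578058] = 0.275390
  V(1,+1) = exp(-r*dt) * [p_u*0.000000 + p_m*0.000000 + p_d*0.000000] = 0.000000
  V(0,+0) = exp(-r*dt) * [p_u*0.000000 + p_m*0.275390 + p_d*1.554398] = 0.454396

Answer: Price = V(0,0) = 0.4544


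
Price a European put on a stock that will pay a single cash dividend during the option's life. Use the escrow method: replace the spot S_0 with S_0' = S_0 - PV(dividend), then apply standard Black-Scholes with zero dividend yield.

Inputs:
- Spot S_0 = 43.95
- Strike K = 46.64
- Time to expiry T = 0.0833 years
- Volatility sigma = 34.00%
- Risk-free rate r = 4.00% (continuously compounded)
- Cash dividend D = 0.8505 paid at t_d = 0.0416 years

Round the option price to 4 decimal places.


PV(D) = D * exp(-r * t_d) = 0.8505 * 0.99833738 = 0.84908594
S_0' = S_0 - PV(D) = 43.9500 - 0.84908594 = 43.10091406
d1 = (ln(S_0'/K) + (r + sigma^2/2)*T) / (sigma*sqrt(T)) = -0.72116233
d2 = d1 - sigma*sqrt(T) = -0.81929224
exp(-rT) = 0.99667354
N(-d1) = 0.76459518; N(-d2) = 0.79369015
P = K * exp(-rT) * N(-d2) - S_0' * N(-d1) = 46.6400 * 0.99667354 * 0.79369015 - 43.10091406 * 0.76459518 = 3.9398

Answer: Price = 3.9398


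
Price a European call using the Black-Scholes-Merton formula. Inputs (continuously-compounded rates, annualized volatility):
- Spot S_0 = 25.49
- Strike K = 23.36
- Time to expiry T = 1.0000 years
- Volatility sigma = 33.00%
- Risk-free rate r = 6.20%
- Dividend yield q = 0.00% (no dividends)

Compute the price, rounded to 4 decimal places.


d1 = (ln(S/K) + (r - q + 0.5*sigma^2) * T) / (sigma * sqrt(T)) = 0.61730624
d2 = d1 - sigma * sqrt(T) = 0.28730624
exp(-rT) = 0.93988289; exp(-qT) = 1.00000000
C = S_0 * exp(-qT) * N(d1) - K * exp(-rT) * N(d2)
N(d1) = 0.73148363; N(d2) = 0.61306108
C = 25.4900 * 1.00000000 * 0.73148363 - 23.3600 * 0.93988289 * 0.61306108 = 5.1854

Answer: Price = 5.1854


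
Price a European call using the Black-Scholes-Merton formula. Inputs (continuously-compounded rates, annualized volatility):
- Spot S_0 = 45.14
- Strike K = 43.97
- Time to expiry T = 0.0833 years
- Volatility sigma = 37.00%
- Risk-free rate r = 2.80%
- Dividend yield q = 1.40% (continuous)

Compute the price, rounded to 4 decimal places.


Answer: Price = 2.5659

Derivation:
d1 = (ln(S/K) + (r - q + 0.5*sigma^2) * T) / (sigma * sqrt(T)) = 0.31023278
d2 = d1 - sigma * sqrt(T) = 0.20344434
exp(-rT) = 0.99767032; exp(-qT) = 0.99883448
C = S_0 * exp(-qT) * N(d1) - K * exp(-rT) * N(d2)
N(d1) = 0.62180803; N(d2) = 0.58060613
C = 45.1400 * 0.99883448 * 0.62180803 - 43.9700 * 0.99767032 * 0.58060613 = 2.5659


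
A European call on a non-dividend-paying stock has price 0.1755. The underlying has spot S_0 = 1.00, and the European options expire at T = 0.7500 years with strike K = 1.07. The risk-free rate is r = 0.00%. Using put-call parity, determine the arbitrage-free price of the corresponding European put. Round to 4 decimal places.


Answer: Put price = 0.2455

Derivation:
Put-call parity: C - P = S_0 * exp(-qT) - K * exp(-rT).
S_0 * exp(-qT) = 1.0000 * 1.00000000 = 1.00000000
K * exp(-rT) = 1.0700 * 1.00000000 = 1.07000000
P = C - S*exp(-qT) + K*exp(-rT)
P = 0.1755 - 1.00000000 + 1.07000000 = 0.2455


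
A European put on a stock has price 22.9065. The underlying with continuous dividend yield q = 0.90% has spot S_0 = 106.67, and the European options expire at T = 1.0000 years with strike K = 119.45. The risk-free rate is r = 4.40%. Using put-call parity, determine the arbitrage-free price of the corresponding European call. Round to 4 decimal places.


Put-call parity: C - P = S_0 * exp(-qT) - K * exp(-rT).
S_0 * exp(-qT) = 106.6700 * 0.99104038 = 105.71427720
K * exp(-rT) = 119.4500 * 0.95695396 = 114.30815022
C = P + S*exp(-qT) - K*exp(-rT)
C = 22.9065 + 105.71427720 - 114.30815022 = 14.3126

Answer: Call price = 14.3126
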